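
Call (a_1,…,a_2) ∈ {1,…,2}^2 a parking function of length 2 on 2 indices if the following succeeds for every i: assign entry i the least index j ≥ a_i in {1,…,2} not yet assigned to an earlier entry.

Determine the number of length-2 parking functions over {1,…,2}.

3

|PF| = (2−2+1)·(2+1)^(2−1) = 1×3 = 3 (Pollak)
Example (1,2) → sorted (1,2): b_i ≤ i ∀i, a PF.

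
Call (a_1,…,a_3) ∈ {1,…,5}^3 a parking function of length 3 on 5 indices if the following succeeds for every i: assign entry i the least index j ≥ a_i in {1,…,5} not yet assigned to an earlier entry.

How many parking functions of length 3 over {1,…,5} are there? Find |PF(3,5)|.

Count = (6−3)·6^(3−1) = 3 · 36 = 108 [KW]
One tuple (3,3,4) → sorted (3,3,4): b_i ≤ 2+i ∀i, a PF.

108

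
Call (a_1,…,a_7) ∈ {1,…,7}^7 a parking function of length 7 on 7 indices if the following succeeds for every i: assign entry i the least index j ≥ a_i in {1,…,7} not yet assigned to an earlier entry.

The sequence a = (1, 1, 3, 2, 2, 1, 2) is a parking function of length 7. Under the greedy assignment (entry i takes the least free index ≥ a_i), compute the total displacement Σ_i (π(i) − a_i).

Σπ(i) = 1+…+7 = 28; Σa = 1+1+3+2+2+1+2 = 12; disp = 28−12 = 16.

16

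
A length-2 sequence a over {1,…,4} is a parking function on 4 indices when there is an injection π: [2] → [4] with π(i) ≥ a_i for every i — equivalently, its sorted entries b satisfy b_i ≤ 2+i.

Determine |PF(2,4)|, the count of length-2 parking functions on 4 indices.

|PF| = (4−2+1)·(4+1)^(2−1) = 3 · 5 = 15 (Konheim–Weiss)
Check (2,1) → sorted (1,2): b_i ≤ 2+i ∀i, a PF.

15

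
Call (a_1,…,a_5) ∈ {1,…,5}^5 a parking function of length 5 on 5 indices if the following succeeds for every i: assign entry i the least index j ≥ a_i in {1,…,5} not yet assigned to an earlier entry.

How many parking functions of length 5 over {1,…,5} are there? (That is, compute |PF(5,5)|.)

Count = (5−5+1)·(5+1)^(5−1) = 1×1296 = 1296 (Pollak)
One tuple (1,1,2,4,2) → sorted (1,1,2,2,4): b_i ≤ i ∀i, a PF.

1296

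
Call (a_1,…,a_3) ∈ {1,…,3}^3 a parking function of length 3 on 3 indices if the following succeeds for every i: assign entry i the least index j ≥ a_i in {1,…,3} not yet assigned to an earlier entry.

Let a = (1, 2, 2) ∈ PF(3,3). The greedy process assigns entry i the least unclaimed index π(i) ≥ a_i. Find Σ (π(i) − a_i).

1

Σπ = 3·4/2 = 6 (π permutes [3]); Σa = 1+2+2 = 5; disp = 6−5 = 1.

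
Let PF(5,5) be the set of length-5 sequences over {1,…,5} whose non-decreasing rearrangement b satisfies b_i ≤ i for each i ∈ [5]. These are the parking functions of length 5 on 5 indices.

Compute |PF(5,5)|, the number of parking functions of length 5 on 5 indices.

1296

#PF = (5−5+1)·(5+1)^(5−1) = 1×1296 = 1296 [KW]
Example (4,1,3,5,1) → sorted (1,1,3,4,5): b_i ≤ i ∀i, a PF.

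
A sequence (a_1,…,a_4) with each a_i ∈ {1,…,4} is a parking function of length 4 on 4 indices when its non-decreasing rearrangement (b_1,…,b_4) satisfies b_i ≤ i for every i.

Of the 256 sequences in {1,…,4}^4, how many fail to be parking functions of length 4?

#PF = (4+1−4)·(4+1)^{4−1} = 1·125 = 125 (Konheim–Weiss)
Example (4,2,2,2) → sorted (2,2,2,4): b_1=2>1, not a PF.
Total 256; non-PF = 256−125 = 131

131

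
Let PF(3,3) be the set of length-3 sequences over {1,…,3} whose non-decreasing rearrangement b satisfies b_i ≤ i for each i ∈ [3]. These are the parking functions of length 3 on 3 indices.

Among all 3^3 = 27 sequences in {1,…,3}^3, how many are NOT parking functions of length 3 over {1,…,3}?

Count = (3−3+1)·(3+1)^(3−1) = 1 · 16 = 16 (Konheim–Weiss)
Check (3,3,2) → sorted (2,3,3): b_1=2>1, not a PF.
So 27 − 16 = 11 fail.

11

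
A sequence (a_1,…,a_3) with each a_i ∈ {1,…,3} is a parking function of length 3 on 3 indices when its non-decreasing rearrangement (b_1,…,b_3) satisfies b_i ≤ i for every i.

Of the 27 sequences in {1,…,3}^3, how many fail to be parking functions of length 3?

#PF = (4−3)·4^(3−1) = 1×16 = 16 (Pollak)
Check (2,3,2) → sorted (2,2,3): b_1=2>1, not a PF.
So 27 − 16 = 11 fail.

11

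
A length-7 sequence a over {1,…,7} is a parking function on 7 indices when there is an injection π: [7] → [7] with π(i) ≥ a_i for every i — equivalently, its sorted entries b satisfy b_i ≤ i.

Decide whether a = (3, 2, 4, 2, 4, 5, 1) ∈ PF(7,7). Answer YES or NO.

Sorted: b = (1, 2, 2, 3, 4, 4, 5).
  b_1=1 ≤ 1
  b_2=2 ≤ 2
  b_3=2 ≤ 3
  b_4=3 ≤ 4
  b_5=4 ≤ 5
  b_6=4 ≤ 6
  b_7=5 ≤ 7
All bounds hold ⇒ YES

YES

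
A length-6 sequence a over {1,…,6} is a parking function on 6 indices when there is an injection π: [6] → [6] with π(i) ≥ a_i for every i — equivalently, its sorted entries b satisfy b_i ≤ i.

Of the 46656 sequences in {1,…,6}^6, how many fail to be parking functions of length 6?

|PF(6,6)| = (6−6+1)·(6+1)^(6−1) = 1·16807 = 16807 (Konheim–Weiss)
E.g. (3,3,5,3,3,3) → sorted (3,3,3,3,3,5): b_1=3>1, not a PF.
6^6 − 16807 = 46656 − 16807 = 29849

29849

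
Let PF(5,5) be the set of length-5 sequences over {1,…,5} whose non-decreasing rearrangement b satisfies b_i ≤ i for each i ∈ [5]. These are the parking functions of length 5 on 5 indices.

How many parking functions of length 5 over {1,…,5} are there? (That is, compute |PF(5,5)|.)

Count = (6−5)·6^(5−1) = 1×1296 = 1296
Check (1,1,2,2,2) → sorted (1,1,2,2,2): b_i ≤ i ∀i, a PF.

1296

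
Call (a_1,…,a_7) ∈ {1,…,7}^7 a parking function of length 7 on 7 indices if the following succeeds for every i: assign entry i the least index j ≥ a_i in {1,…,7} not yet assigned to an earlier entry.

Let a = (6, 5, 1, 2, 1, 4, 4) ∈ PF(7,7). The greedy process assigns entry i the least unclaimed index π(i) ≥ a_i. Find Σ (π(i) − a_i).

Σπ = 7·8/2 = 28 (π permutes [7]); Σa = 6+5+1+2+1+4+4 = 23; disp = 28−23 = 5.

5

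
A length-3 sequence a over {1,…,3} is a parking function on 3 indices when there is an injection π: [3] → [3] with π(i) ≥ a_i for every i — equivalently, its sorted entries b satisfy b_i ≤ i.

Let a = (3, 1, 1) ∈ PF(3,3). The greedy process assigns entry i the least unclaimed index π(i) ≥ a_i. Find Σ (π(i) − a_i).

Σπ(i) = 1+…+3 = 6; Σa = 3+1+1 = 5; disp = 6−5 = 1.

1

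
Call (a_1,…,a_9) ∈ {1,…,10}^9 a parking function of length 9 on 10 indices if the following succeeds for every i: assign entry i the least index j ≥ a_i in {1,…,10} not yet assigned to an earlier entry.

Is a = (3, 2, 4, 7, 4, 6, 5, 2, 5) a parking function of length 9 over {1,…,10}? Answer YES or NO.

YES

Sorted: b = (2, 2, 3, 4, 4, 5, 5, 6, 7).
  b_1=2 ≤ 2
  b_2=2 ≤ 3
  b_3=3 ≤ 4
  b_4=4 ≤ 5
  b_5=4 ≤ 6
  b_6=5 ≤ 7
  b_7=5 ≤ 8
  b_8=6 ≤ 9
  b_9=7 ≤ 10
All bounds hold ⇒ YES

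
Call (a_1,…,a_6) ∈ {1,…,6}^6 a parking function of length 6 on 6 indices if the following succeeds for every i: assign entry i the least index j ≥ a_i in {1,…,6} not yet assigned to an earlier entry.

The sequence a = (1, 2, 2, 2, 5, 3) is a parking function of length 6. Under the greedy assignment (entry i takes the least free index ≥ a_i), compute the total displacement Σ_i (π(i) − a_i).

Σπ(i) = 1+…+6 = 21; Σa = 1+2+2+2+5+3 = 15; disp = 21−15 = 6.

6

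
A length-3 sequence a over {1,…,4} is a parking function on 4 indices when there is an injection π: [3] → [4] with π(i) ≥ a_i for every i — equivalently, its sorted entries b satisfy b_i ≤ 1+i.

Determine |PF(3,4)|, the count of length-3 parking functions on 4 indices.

|PF| = (4−3+1)·(4+1)^(3−1) = 2×25 = 50 (Pollak)
Example (2,2,3) → sorted (2,2,3): b_i ≤ 1+i ∀i, a PF.

50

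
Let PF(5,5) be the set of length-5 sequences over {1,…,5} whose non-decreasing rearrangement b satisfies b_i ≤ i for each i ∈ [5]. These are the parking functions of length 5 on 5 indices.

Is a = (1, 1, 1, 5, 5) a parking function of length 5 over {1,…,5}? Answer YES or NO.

Sorted: b = (1, 1, 1, 5, 5).
  b_1=1 ≤ 1
  b_2=1 ≤ 2
  b_3=1 ≤ 3
  b_4=5 > 4
  fails at i=4 ⇒ NO

NO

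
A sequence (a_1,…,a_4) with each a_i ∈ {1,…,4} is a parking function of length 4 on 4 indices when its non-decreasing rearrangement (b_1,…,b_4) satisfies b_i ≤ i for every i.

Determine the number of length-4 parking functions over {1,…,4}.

|PF(4,4)| = (4+1−4)·(4+1)^{4−1} = 1 · 125 = 125
Example (3,3,1,1) → sorted (1,1,3,3): b_i ≤ i ∀i, a PF.

125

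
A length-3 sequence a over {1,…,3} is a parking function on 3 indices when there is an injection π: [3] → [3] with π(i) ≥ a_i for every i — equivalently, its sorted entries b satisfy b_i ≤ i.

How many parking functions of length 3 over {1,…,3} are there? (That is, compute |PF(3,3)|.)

16

|PF(3,3)| = (3−3+1)·(3+1)^(3−1) = 1×16 = 16 (Pollak)
E.g. (2,1,3) → sorted (1,2,3): b_i ≤ i ∀i, a PF.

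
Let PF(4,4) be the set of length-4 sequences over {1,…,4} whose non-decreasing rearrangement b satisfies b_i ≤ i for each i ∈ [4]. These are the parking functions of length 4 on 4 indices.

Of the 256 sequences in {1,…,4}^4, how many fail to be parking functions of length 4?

131

|PF(4,4)| = (5−4)·5^(4−1) = 1 · 125 = 125 (Konheim–Weiss)
One tuple (4,3,4,2) → sorted (2,3,4,4): b_1=2>1, not a PF.
4^4 − 125 = 256 − 125 = 131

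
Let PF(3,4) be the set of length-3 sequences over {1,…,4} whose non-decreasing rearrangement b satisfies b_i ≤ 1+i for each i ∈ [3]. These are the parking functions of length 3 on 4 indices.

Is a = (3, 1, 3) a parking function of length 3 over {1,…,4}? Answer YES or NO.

Order a: b = (1, 3, 3).
  b_1=1 ≤ 2
  b_2=3 ≤ 3
  b_3=3 ≤ 4
All bounds hold ⇒ YES

YES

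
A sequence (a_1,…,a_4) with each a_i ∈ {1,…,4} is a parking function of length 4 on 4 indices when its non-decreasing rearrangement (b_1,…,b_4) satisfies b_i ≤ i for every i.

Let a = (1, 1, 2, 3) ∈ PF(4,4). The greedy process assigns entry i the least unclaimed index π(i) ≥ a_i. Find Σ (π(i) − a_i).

3

Σπ(i) = 1+…+4 = 10; Σa = 1+1+2+3 = 7; disp = 10−7 = 3.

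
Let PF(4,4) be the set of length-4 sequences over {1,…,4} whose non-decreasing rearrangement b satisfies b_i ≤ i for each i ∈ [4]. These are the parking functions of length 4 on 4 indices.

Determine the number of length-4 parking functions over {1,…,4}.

125

Count = (4−4+1)·(4+1)^(4−1) = 1·125 = 125 [KW]
Example (2,3,1,2) → sorted (1,2,2,3): b_i ≤ i ∀i, a PF.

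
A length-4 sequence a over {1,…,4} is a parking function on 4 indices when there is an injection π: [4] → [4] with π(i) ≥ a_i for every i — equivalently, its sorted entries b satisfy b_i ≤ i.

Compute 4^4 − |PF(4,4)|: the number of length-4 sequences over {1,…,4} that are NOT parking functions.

131

#PF = (4−4+1)·(4+1)^(4−1) = 1·125 = 125 (Konheim–Weiss)
One tuple (2,2,2,4) → sorted (2,2,2,4): b_1=2>1, not a PF.
So 256 − 125 = 131 fail.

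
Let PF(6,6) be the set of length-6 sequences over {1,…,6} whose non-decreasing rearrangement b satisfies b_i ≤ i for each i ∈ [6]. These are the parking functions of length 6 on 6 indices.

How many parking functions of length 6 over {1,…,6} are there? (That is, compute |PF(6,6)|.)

#PF = 1·7^5 = 1·16807 = 16807 (Pollak)
One tuple (2,5,4,2,1,5) → sorted (1,2,2,4,5,5): b_i ≤ i ∀i, a PF.

16807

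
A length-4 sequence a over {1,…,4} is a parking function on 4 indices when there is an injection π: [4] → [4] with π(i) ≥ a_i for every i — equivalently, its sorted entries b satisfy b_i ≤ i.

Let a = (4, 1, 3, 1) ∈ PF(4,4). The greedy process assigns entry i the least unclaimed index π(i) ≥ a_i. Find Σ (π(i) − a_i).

1

Σπ(i) = 1+…+4 = 10; Σa = 4+1+3+1 = 9; disp = 10−9 = 1.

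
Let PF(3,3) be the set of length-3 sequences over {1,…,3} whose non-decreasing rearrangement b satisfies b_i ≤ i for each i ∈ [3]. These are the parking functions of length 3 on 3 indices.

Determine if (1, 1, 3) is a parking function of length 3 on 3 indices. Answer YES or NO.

YES

Sorted: b = (1, 1, 3).
  b_1=1 ≤ 1
  b_2=1 ≤ 2
  b_3=3 ≤ 3
All bounds hold ⇒ YES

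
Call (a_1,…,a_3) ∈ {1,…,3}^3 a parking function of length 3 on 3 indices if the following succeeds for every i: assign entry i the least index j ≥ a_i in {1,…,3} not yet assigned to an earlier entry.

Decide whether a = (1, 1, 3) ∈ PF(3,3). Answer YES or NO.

YES

Rearranged: b = (1, 1, 3).
  b_1=1 ≤ 1
  b_2=1 ≤ 2
  b_3=3 ≤ 3
All bounds hold ⇒ YES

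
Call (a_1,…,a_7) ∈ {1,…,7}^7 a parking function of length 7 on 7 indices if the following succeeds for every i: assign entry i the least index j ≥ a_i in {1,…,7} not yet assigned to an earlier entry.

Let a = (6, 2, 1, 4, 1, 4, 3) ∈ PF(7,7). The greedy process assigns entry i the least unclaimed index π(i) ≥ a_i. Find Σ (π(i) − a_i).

7

Σπ = 7·8/2 = 28 (π permutes [7]); Σa = 6+2+1+4+1+4+3 = 21; disp = 28−21 = 7.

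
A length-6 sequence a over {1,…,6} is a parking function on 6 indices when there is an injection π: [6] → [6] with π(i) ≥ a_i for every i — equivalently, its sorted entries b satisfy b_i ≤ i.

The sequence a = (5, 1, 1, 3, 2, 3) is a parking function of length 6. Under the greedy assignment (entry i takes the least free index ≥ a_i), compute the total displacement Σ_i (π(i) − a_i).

Σπ(i) = 1+…+6 = 21; Σa = 5+1+1+3+2+3 = 15; disp = 21−15 = 6.

6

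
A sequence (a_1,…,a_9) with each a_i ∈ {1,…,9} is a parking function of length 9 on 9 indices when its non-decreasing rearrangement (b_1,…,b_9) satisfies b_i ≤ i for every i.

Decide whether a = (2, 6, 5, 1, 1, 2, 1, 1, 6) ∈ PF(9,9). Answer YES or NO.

Rearranged: b = (1, 1, 1, 1, 2, 2, 5, 6, 6).
  b_1=1 ≤ 1
  b_2=1 ≤ 2
  b_3=1 ≤ 3
  b_4=1 ≤ 4
  b_5=2 ≤ 5
  b_6=2 ≤ 6
  b_7=5 ≤ 7
  b_8=6 ≤ 8
  b_9=6 ≤ 9
All bounds hold ⇒ YES

YES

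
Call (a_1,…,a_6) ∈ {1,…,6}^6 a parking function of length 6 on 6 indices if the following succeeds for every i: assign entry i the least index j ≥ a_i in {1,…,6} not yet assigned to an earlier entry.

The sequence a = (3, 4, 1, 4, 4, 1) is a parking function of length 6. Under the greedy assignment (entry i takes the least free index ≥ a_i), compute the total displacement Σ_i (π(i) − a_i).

Σπ = 21 ({1..6} each once); Σa = 3+4+1+4+4+1 = 17; disp = 21−17 = 4.

4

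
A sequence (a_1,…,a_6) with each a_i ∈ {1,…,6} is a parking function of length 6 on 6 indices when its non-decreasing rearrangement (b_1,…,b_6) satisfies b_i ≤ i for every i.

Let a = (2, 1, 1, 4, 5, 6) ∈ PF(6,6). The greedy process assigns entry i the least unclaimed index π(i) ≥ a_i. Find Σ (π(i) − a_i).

2

Σπ(i) = 1+…+6 = 21; Σa = 2+1+1+4+5+6 = 19; disp = 21−19 = 2.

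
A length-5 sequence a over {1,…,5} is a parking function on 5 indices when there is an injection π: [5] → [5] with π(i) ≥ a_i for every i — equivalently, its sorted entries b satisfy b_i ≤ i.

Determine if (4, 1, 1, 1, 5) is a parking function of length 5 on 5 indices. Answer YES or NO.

Sorted: b = (1, 1, 1, 4, 5).
  b_1=1 ≤ 1
  b_2=1 ≤ 2
  b_3=1 ≤ 3
  b_4=4 ≤ 4
  b_5=5 ≤ 5
All bounds hold ⇒ YES

YES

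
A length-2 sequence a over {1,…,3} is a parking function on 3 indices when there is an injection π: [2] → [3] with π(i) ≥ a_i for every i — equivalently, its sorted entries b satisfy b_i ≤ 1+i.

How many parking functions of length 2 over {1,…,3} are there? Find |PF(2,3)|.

|PF| = (4−2)·4^(2−1) = 2 · 4 = 8
E.g. (1,3) → sorted (1,3): b_i ≤ 1+i ∀i, a PF.

8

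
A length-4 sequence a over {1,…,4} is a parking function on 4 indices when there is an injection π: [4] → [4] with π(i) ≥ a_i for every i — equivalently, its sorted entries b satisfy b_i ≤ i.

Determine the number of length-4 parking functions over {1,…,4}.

#PF = (5−4)·5^(4−1) = 1×125 = 125 [KW]
Check (1,1,2,1) → sorted (1,1,1,2): b_i ≤ i ∀i, a PF.

125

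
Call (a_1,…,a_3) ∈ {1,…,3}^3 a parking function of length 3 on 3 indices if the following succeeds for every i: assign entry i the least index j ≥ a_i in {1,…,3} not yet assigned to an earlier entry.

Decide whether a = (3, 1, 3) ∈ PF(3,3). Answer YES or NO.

NO

Order a: b = (1, 3, 3).
  b_1=1 ≤ 1
  b_2=3 > 2
  fails at i=2 ⇒ NO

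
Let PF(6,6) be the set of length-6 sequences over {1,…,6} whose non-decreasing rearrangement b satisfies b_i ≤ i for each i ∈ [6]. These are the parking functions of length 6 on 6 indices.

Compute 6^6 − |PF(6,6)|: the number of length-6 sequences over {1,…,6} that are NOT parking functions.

29849

|PF| = 1·7^5 = 1×16807 = 16807 (Konheim–Weiss)
One tuple (5,4,4,6,4,4) → sorted (4,4,4,4,5,6): b_1=4>1, not a PF.
Total 46656; non-PF = 46656−16807 = 29849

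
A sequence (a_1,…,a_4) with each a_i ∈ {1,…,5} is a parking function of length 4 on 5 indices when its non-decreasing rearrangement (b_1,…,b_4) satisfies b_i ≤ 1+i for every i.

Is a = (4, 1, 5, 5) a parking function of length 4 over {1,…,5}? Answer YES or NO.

Rearranged: b = (1, 4, 5, 5).
  b_1=1 ≤ 2
  b_2=4 > 3
  fails at i=2 ⇒ NO

NO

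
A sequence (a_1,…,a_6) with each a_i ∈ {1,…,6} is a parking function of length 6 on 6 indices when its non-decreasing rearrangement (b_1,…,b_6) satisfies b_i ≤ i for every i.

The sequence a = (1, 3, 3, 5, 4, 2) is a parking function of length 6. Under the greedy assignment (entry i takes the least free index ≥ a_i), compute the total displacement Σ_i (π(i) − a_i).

Σπ = 21 ({1..6} each once); Σa = 1+3+3+5+4+2 = 18; disp = 21−18 = 3.

3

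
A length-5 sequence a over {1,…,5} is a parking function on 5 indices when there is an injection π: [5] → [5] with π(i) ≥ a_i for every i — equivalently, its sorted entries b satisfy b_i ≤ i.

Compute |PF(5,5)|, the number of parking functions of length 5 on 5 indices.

|PF(5,5)| = (5+1−5)·(5+1)^{5−1} = 1 · 1296 = 1296 (Pollak)
One tuple (3,3,1,2,3) → sorted (1,2,3,3,3): b_i ≤ i ∀i, a PF.

1296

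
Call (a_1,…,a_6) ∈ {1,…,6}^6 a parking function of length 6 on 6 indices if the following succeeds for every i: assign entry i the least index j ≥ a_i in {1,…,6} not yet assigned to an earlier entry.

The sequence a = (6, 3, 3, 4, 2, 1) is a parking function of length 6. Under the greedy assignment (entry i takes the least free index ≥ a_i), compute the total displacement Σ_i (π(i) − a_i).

2

Σπ = 21 ({1..6} each once); Σa = 6+3+3+4+2+1 = 19; disp = 21−19 = 2.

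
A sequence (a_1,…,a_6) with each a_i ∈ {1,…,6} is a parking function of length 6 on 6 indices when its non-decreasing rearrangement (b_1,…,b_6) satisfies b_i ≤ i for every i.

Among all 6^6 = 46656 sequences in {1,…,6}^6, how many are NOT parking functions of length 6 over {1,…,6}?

29849

|PF| = 1·7^5 = 1×16807 = 16807 (Konheim–Weiss)
E.g. (6,6,6,6,3,5) → sorted (3,5,6,6,6,6): b_1=3>1, not a PF.
So 46656 − 16807 = 29849 fail.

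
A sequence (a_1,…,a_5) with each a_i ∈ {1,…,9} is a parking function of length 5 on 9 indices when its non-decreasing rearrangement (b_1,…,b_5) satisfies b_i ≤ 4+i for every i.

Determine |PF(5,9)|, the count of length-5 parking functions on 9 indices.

|PF(5,9)| = (9−5+1)·(9+1)^(5−1) = 5 · 10000 = 50000 (Pollak)
One tuple (8,4,2,1,1) → sorted (1,1,2,4,8): b_i ≤ 4+i ∀i, a PF.

50000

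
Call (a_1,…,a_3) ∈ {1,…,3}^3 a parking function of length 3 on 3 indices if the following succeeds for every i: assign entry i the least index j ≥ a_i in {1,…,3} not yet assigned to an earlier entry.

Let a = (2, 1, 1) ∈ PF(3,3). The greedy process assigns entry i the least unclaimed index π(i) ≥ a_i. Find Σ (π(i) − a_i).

Σπ(i) = 1+…+3 = 6; Σa = 2+1+1 = 4; disp = 6−4 = 2.

2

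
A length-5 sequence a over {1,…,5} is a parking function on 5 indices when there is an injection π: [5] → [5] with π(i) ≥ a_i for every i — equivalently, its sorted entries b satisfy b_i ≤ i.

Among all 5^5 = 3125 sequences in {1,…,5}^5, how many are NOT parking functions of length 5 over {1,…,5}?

#PF = 1·6^4 = 1×1296 = 1296 (Konheim–Weiss)
Check (1,5,5,5,5) → sorted (1,5,5,5,5): b_2=5>2, not a PF.
So 3125 − 1296 = 1829 fail.

1829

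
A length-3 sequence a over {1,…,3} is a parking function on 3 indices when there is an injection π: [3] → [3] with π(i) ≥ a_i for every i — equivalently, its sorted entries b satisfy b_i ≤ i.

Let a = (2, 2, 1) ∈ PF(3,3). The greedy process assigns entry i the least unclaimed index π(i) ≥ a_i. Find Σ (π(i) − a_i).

Σπ = 6 ({1..3} each once); Σa = 2+2+1 = 5; disp = 6−5 = 1.

1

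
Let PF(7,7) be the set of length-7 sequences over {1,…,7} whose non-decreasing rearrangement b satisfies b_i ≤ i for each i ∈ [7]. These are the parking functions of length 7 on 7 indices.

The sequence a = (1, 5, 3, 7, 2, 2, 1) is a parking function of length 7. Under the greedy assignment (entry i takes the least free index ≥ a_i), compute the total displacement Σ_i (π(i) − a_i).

7

Σπ(i) = 1+…+7 = 28; Σa = 1+5+3+7+2+2+1 = 21; disp = 28−21 = 7.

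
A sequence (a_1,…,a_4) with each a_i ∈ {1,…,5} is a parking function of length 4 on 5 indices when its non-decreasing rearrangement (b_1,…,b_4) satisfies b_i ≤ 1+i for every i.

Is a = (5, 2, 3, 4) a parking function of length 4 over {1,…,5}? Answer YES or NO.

YES

Rearranged: b = (2, 3, 4, 5).
  b_1=2 ≤ 2
  b_2=3 ≤ 3
  b_3=4 ≤ 4
  b_4=5 ≤ 5
All bounds hold ⇒ YES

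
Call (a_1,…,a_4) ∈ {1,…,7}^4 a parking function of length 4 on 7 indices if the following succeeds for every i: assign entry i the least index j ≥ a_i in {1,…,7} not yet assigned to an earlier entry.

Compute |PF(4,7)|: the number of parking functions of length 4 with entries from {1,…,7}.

2048

Count = (8−4)·8^(4−1) = 4·512 = 2048 (Pollak)
Example (3,5,4,5) → sorted (3,4,5,5): b_i ≤ 3+i ∀i, a PF.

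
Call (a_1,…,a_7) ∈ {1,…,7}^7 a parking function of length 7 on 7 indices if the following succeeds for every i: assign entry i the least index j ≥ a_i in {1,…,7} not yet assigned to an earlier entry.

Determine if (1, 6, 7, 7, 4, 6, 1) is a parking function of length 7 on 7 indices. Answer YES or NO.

Rearranged: b = (1, 1, 4, 6, 6, 7, 7).
  b_1=1 ≤ 1
  b_2=1 ≤ 2
  b_3=4 > 3
  fails at i=3 ⇒ NO

NO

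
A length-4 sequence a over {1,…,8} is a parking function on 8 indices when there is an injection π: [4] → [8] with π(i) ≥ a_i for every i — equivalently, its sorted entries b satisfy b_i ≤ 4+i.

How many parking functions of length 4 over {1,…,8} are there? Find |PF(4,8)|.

#PF = (8−4+1)·(8+1)^(4−1) = 5·729 = 3645 (Konheim–Weiss)
One tuple (7,2,4,8) → sorted (2,4,7,8): b_i ≤ 4+i ∀i, a PF.

3645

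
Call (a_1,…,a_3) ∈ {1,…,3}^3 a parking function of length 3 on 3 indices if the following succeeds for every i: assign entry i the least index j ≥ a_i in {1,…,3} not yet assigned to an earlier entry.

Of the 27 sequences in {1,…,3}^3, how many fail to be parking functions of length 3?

11

#PF = (3−3+1)·(3+1)^(3−1) = 1 · 16 = 16 (Pollak)
One tuple (2,2,2) → sorted (2,2,2): b_1=2>1, not a PF.
Total 27; non-PF = 27−16 = 11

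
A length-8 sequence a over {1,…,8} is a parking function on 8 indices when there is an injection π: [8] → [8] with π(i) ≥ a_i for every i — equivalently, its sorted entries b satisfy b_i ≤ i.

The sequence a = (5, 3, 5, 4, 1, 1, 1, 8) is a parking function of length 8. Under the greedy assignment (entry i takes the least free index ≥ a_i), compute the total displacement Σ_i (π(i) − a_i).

Σπ(i) = 1+…+8 = 36; Σa = 5+3+5+4+1+1+1+8 = 28; disp = 36−28 = 8.

8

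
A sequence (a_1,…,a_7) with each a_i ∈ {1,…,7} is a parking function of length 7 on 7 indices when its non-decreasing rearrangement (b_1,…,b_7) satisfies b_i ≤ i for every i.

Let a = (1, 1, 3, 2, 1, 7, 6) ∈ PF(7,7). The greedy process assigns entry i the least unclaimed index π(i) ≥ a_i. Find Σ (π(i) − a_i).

Σπ(i) = 1+…+7 = 28; Σa = 1+1+3+2+1+7+6 = 21; disp = 28−21 = 7.

7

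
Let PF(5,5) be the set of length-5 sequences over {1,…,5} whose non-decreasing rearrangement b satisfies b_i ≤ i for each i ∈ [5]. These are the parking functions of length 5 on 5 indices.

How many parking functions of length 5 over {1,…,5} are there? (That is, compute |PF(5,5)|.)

1296

|PF| = (5−5+1)·(5+1)^(5−1) = 1×1296 = 1296 [KW]
E.g. (5,1,3,3,2) → sorted (1,2,3,3,5): b_i ≤ i ∀i, a PF.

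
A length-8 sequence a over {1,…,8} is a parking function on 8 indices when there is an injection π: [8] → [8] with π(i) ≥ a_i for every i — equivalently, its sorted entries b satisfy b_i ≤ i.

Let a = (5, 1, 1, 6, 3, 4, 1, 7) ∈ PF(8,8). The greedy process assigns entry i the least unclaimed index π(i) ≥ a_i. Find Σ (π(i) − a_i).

8

Σπ(i) = 1+…+8 = 36; Σa = 5+1+1+6+3+4+1+7 = 28; disp = 36−28 = 8.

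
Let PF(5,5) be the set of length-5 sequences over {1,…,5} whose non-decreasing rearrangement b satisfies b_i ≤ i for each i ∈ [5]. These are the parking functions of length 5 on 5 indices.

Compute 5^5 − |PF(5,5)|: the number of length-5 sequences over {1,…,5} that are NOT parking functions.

1829

#PF = (5+1−5)·(5+1)^{5−1} = 1 · 1296 = 1296
Check (5,3,4,4,3) → sorted (3,3,4,4,5): b_1=3>1, not a PF.
So 3125 − 1296 = 1829 fail.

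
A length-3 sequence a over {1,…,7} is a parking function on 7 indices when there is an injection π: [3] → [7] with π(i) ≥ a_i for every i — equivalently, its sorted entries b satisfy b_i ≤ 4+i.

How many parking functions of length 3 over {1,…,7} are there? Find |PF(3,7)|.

320

#PF = (8−3)·8^(3−1) = 5·64 = 320 (Konheim–Weiss)
Example (2,1,1) → sorted (1,1,2): b_i ≤ 4+i ∀i, a PF.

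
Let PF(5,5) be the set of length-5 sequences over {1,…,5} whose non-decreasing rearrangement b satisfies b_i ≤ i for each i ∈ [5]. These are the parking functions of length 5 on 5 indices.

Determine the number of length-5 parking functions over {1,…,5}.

1296

|PF| = (5−5+1)·(5+1)^(5−1) = 1×1296 = 1296
Example (2,4,5,1,2) → sorted (1,2,2,4,5): b_i ≤ i ∀i, a PF.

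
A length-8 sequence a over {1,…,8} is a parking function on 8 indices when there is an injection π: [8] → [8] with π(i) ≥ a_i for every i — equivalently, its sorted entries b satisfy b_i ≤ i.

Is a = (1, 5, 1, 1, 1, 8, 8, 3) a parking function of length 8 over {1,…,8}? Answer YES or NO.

Rearranged: b = (1, 1, 1, 1, 3, 5, 8, 8).
  b_1=1 ≤ 1
  b_2=1 ≤ 2
  b_3=1 ≤ 3
  b_4=1 ≤ 4
  b_5=3 ≤ 5
  b_6=5 ≤ 6
  b_7=8 > 7
  fails at i=7 ⇒ NO

NO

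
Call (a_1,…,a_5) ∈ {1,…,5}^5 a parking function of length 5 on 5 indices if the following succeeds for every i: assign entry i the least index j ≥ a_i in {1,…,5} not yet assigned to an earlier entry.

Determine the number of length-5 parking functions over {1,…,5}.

1296

#PF = (5−5+1)·(5+1)^(5−1) = 1 · 1296 = 1296 (Pollak)
Example (1,1,4,1,3) → sorted (1,1,1,3,4): b_i ≤ i ∀i, a PF.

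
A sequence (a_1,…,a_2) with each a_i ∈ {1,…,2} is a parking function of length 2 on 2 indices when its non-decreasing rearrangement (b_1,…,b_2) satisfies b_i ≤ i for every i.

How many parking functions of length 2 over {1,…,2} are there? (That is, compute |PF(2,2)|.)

3

|PF| = (3−2)·3^(2−1) = 1×3 = 3 (Pollak)
E.g. (1,1) → sorted (1,1): b_i ≤ i ∀i, a PF.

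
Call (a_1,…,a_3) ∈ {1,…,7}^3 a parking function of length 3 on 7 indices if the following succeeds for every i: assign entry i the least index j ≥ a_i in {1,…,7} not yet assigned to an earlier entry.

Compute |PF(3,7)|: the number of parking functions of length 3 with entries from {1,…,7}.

320

|PF(3,7)| = (7+1−3)·(7+1)^{3−1} = 5 · 64 = 320 (Konheim–Weiss)
E.g. (2,5,1) → sorted (1,2,5): b_i ≤ 4+i ∀i, a PF.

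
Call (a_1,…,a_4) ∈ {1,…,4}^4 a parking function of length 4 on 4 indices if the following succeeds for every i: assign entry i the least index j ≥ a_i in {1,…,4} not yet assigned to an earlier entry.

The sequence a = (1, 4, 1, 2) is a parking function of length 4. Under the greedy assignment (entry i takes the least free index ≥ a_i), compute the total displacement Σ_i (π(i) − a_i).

2

Σπ(i) = 1+…+4 = 10; Σa = 1+4+1+2 = 8; disp = 10−8 = 2.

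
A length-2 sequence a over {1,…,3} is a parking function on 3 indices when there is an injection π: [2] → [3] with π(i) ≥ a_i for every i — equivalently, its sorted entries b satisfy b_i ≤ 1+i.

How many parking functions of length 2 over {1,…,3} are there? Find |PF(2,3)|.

|PF| = (4−2)·4^(2−1) = 2×4 = 8 [KW]
One tuple (1,2) → sorted (1,2): b_i ≤ 1+i ∀i, a PF.

8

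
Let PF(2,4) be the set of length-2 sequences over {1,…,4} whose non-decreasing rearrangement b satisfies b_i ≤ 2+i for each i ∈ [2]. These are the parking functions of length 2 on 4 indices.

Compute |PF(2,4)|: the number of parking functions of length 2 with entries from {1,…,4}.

Count = (4−2+1)·(4+1)^(2−1) = 3 · 5 = 15 (Pollak)
Example (4,1) → sorted (1,4): b_i ≤ 2+i ∀i, a PF.

15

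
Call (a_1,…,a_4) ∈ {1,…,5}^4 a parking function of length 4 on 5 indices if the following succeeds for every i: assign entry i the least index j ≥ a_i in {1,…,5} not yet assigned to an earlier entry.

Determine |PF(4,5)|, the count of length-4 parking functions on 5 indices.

|PF| = (6−4)·6^(4−1) = 2×216 = 432 (Konheim–Weiss)
Check (4,3,1,2) → sorted (1,2,3,4): b_i ≤ 1+i ∀i, a PF.

432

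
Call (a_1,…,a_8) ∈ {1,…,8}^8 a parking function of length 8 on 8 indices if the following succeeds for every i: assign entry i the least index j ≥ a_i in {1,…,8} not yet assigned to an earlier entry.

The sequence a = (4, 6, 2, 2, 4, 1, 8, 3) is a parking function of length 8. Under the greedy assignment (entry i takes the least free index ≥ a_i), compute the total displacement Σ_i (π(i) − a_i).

Σπ = 36 ({1..8} each once); Σa = 4+6+2+2+4+1+8+3 = 30; disp = 36−30 = 6.

6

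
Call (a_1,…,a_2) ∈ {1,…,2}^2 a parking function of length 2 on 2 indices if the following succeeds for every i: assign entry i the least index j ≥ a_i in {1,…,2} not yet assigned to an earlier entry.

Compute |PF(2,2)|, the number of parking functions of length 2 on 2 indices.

|PF(2,2)| = (3−2)·3^(2−1) = 1×3 = 3 [KW]
One tuple (1,2) → sorted (1,2): b_i ≤ i ∀i, a PF.

3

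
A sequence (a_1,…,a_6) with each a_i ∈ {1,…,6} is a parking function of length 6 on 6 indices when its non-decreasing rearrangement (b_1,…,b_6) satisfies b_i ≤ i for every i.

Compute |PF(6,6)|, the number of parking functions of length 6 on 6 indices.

|PF(6,6)| = (6+1−6)·(6+1)^{6−1} = 1×16807 = 16807 (Konheim–Weiss)
E.g. (1,5,1,2,6,3) → sorted (1,1,2,3,5,6): b_i ≤ i ∀i, a PF.

16807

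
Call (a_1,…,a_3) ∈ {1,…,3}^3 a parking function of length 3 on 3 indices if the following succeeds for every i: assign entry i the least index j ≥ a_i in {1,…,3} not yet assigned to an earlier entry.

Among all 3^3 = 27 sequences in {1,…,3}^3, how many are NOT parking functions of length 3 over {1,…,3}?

11

|PF| = (3−3+1)·(3+1)^(3−1) = 1×16 = 16 (Konheim–Weiss)
One tuple (3,3,2) → sorted (2,3,3): b_1=2>1, not a PF.
So 27 − 16 = 11 fail.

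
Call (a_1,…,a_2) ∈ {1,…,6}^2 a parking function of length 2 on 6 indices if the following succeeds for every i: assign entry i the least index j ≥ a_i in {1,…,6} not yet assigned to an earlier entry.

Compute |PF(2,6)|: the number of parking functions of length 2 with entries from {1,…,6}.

35

|PF| = (7−2)·7^(2−1) = 5·7 = 35 (Konheim–Weiss)
Example (6,5) → sorted (5,6): b_i ≤ 4+i ∀i, a PF.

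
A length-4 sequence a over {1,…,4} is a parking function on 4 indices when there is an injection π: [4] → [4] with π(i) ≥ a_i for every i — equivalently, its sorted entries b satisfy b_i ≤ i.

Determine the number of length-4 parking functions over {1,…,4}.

125

|PF| = (4−4+1)·(4+1)^(4−1) = 1·125 = 125 [KW]
Example (2,1,2,4) → sorted (1,2,2,4): b_i ≤ i ∀i, a PF.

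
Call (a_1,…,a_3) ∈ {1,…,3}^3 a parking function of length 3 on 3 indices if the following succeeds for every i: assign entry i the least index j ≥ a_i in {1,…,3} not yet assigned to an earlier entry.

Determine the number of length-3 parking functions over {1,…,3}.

|PF| = (3−3+1)·(3+1)^(3−1) = 1 · 16 = 16 (Pollak)
Check (1,1,2) → sorted (1,1,2): b_i ≤ i ∀i, a PF.

16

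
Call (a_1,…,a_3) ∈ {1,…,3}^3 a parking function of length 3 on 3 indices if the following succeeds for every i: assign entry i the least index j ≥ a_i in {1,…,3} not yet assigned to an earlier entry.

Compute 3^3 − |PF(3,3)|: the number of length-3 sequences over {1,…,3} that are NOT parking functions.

|PF| = (3+1−3)·(3+1)^{3−1} = 1×16 = 16 (Konheim–Weiss)
E.g. (3,1,3) → sorted (1,3,3): b_2=3>2, not a PF.
So 27 − 16 = 11 fail.

11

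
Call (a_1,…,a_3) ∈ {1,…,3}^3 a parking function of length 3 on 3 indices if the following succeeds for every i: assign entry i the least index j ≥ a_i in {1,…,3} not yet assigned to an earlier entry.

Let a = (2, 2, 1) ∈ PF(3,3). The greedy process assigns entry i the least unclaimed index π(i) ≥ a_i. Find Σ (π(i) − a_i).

Σπ = 6 ({1..3} each once); Σa = 2+2+1 = 5; disp = 6−5 = 1.

1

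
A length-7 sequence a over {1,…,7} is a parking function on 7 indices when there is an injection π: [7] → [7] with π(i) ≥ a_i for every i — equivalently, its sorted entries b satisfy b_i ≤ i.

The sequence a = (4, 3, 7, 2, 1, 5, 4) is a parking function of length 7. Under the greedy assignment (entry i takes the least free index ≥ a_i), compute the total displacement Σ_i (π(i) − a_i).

2

Σπ = 7·8/2 = 28 (π permutes [7]); Σa = 4+3+7+2+1+5+4 = 26; disp = 28−26 = 2.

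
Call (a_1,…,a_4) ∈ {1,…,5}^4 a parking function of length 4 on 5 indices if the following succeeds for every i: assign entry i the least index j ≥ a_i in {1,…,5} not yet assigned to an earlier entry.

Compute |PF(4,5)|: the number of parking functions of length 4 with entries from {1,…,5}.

432

#PF = (5+1−4)·(5+1)^{4−1} = 2×216 = 432 [KW]
One tuple (2,1,5,4) → sorted (1,2,4,5): b_i ≤ 1+i ∀i, a PF.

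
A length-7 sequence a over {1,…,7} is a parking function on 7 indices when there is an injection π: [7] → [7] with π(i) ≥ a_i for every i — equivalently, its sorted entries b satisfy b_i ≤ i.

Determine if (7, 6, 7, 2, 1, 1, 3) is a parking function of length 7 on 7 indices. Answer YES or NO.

Order a: b = (1, 1, 2, 3, 6, 7, 7).
  b_1=1 ≤ 1
  b_2=1 ≤ 2
  b_3=2 ≤ 3
  b_4=3 ≤ 4
  b_5=6 > 5
  fails at i=5 ⇒ NO

NO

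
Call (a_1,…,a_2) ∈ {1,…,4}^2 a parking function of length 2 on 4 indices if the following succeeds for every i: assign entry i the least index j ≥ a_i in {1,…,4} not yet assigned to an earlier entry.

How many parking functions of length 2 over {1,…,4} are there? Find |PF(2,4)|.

15

|PF(2,4)| = (4+1−2)·(4+1)^{2−1} = 3 · 5 = 15
Example (4,1) → sorted (1,4): b_i ≤ 2+i ∀i, a PF.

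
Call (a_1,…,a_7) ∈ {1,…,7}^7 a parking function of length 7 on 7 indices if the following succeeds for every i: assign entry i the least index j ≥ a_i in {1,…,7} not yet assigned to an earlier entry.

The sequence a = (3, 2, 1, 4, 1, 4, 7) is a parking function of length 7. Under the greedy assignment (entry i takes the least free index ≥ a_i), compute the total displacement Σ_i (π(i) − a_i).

6

Σπ = 7·8/2 = 28 (π permutes [7]); Σa = 3+2+1+4+1+4+7 = 22; disp = 28−22 = 6.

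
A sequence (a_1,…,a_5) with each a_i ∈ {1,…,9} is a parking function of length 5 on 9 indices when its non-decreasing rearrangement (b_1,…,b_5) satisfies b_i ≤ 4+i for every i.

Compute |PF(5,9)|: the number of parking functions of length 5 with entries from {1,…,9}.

50000

Count = (9−5+1)·(9+1)^(5−1) = 5 · 10000 = 50000 (Konheim–Weiss)
One tuple (4,2,3,3,5) → sorted (2,3,3,4,5): b_i ≤ 4+i ∀i, a PF.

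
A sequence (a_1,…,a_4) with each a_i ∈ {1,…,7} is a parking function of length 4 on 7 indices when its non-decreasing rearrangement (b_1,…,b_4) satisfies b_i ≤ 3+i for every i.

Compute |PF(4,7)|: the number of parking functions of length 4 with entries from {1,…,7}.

#PF = (7−4+1)·(7+1)^(4−1) = 4×512 = 2048 (Pollak)
One tuple (2,6,7,3) → sorted (2,3,6,7): b_i ≤ 3+i ∀i, a PF.

2048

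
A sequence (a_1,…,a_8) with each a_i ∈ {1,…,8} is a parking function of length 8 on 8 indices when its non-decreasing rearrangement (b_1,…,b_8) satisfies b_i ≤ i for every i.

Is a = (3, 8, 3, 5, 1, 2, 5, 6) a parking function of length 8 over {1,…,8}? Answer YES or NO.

YES

Order a: b = (1, 2, 3, 3, 5, 5, 6, 8).
  b_1=1 ≤ 1
  b_2=2 ≤ 2
  b_3=3 ≤ 3
  b_4=3 ≤ 4
  b_5=5 ≤ 5
  b_6=5 ≤ 6
  b_7=6 ≤ 7
  b_8=8 ≤ 8
All bounds hold ⇒ YES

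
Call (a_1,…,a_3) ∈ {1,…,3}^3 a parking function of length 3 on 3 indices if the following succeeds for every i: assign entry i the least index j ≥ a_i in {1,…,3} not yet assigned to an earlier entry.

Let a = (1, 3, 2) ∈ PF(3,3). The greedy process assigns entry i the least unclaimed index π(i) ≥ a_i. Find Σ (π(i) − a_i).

0

Σπ = 3·4/2 = 6 (π permutes [3]); Σa = 1+3+2 = 6; disp = 6−6 = 0.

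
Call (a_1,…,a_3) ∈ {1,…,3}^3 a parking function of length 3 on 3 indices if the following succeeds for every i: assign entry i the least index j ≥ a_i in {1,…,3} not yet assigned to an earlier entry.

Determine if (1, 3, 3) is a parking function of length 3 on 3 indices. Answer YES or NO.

Sorted: b = (1, 3, 3).
  b_1=1 ≤ 1
  b_2=3 > 2
  fails at i=2 ⇒ NO

NO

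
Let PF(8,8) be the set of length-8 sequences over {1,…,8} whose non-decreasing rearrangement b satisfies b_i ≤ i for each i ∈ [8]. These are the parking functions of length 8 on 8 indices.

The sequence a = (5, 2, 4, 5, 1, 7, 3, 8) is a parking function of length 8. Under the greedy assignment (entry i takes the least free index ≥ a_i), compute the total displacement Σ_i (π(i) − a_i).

Σπ = 8·9/2 = 36 (π permutes [8]); Σa = 5+2+4+5+1+7+3+8 = 35; disp = 36−35 = 1.

1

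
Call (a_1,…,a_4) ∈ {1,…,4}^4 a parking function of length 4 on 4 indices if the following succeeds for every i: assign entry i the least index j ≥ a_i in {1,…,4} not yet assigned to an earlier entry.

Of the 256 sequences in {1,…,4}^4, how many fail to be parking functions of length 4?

Count = (4+1−4)·(4+1)^{4−1} = 1 · 125 = 125
Example (4,4,4,4) → sorted (4,4,4,4): b_1=4>1, not a PF.
Total 256; non-PF = 256−125 = 131

131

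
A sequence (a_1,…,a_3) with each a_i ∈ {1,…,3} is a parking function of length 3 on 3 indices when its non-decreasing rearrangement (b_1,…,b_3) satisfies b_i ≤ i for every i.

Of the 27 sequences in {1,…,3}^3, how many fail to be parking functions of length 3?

11

#PF = (4−3)·4^(3−1) = 1 · 16 = 16 [KW]
Example (3,1,3) → sorted (1,3,3): b_2=3>2, not a PF.
Total 27; non-PF = 27−16 = 11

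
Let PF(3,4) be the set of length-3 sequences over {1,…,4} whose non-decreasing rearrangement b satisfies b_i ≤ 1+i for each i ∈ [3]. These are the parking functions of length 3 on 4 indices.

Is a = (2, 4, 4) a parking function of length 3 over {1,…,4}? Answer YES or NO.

Rearranged: b = (2, 4, 4).
  b_1=2 ≤ 2
  b_2=4 > 3
  fails at i=2 ⇒ NO

NO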